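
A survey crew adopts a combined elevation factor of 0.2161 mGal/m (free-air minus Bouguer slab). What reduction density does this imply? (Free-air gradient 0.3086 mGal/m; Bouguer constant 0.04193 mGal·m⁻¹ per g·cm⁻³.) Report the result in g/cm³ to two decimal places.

2.21

0.2161 = 0.3086 − 0.04193 × ρ
ρ = (0.3086 − 0.2161) / 0.04193 = 2.21 g/cm³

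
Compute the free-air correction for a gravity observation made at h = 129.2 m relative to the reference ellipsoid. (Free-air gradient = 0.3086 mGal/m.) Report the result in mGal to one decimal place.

Free-air correction = 0.3086 × 129.2 = 39.9 mGal

39.9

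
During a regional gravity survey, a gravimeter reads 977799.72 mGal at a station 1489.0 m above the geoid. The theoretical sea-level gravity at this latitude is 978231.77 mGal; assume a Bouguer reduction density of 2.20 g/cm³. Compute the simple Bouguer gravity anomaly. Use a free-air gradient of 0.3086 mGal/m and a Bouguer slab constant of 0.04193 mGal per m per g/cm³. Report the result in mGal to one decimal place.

Free-air correction = 0.3086 × 1489.0 = 459.51 mGal
Free-air anomaly = 977799.72 − 978231.77 + (459.51) = 27.46 mGal
Bouguer slab correction = 0.04193 × 2.20 × 1489.0 = 137.35 mGal
Simple Bouguer anomaly = 27.46 − (137.35) = -109.89 mGal

-109.9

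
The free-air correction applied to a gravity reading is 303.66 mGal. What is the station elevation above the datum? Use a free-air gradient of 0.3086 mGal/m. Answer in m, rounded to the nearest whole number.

h = 303.66 / 0.3086 = 983.99 m

984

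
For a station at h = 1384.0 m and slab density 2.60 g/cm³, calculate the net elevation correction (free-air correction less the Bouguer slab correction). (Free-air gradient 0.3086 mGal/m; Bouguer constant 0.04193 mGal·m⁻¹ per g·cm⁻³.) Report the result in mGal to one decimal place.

Combined gradient = 0.3086 − 0.04193 × 2.60 = 0.1995820 mGal/m
Combined elevation correction = 0.1995820 × 1384.0 = 276.2 mGal

276.2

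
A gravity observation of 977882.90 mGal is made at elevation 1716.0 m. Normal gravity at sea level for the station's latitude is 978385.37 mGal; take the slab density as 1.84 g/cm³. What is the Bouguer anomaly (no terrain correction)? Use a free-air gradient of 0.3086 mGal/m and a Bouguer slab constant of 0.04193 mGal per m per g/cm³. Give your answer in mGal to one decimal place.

Free-air correction = 0.3086 × 1716.0 = 529.56 mGal
Free-air anomaly = 977882.90 − 978385.37 + (529.56) = 27.09 mGal
Bouguer slab correction = 0.04193 × 1.84 × 1716.0 = 132.39 mGal
Simple Bouguer anomaly = 27.09 − (132.39) = -105.30 mGal

-105.3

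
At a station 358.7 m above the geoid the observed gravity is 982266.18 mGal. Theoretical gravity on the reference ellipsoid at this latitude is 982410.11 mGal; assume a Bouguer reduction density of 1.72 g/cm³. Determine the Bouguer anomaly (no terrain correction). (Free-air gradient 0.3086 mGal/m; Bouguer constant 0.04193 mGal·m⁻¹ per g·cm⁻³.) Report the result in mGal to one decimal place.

-59.1

Free-air correction = 0.3086 × 358.7 = 110.69 mGal
Free-air anomaly = 982266.18 − 982410.11 + (110.69) = -33.24 mGal
Bouguer slab correction = 0.04193 × 1.72 × 358.7 = 25.87 mGal
Simple Bouguer anomaly = -33.24 − (25.87) = -59.11 mGal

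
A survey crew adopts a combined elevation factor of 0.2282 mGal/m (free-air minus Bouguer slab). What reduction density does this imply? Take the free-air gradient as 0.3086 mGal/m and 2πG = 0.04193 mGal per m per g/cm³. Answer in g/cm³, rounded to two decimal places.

1.92

0.2282 = 0.3086 − 0.04193 × ρ
ρ = (0.3086 − 0.2282) / 0.04193 = 1.92 g/cm³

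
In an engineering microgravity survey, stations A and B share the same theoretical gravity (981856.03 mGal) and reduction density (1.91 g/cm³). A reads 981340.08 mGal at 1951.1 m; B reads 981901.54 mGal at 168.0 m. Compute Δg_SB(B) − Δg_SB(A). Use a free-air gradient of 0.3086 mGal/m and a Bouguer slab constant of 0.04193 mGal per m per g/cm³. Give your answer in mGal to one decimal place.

154.0

Δg_SB(A) = 981340.08 − 981856.03 + 0.3086×1951.1 − 0.04193×1.91×1951.1 = -70.10 mGal
Δg_SB(B) = 981901.54 − 981856.03 + 0.3086×168.0 − 0.04193×1.91×168.0 = 83.90 mGal
Difference = 83.90 − (-70.10) = 154.00 mGal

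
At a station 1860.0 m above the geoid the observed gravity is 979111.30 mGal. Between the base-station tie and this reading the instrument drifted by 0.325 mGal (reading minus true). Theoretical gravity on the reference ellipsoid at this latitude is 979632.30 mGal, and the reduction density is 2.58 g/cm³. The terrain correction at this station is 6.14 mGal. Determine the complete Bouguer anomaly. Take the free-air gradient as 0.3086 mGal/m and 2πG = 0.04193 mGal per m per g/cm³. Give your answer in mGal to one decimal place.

-142.4

Drift-corrected reading = 979111.30 − (0.325) = 979110.975 mGal
Free-air correction = 0.3086 × 1860.0 = 574.00 mGal
Free-air anomaly = 979110.975 − 979632.30 + (574.00) = 52.675 mGal
Bouguer slab correction = 0.04193 × 2.58 × 1860.0 = 201.21 mGal
Simple Bouguer anomaly = 52.675 − (201.21) = -148.535 mGal
Complete Bouguer anomaly = -148.535 + 6.14 = -142.395 mGal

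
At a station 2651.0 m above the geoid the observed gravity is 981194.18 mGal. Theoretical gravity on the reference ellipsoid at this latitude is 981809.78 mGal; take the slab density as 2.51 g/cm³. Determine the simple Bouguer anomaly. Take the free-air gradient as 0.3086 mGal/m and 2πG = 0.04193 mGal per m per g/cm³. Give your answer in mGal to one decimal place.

Free-air correction = 0.3086 × 2651.0 = 818.10 mGal
Free-air anomaly = 981194.18 − 981809.78 + (818.10) = 202.50 mGal
Bouguer slab correction = 0.04193 × 2.51 × 2651.0 = 279.00 mGal
Simple Bouguer anomaly = 202.50 − (279.00) = -76.50 mGal

-76.5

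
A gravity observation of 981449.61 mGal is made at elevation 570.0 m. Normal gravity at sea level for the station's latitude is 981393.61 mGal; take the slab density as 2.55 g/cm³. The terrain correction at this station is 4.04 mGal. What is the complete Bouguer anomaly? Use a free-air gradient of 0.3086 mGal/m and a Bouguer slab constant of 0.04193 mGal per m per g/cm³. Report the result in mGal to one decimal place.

Free-air correction = 0.3086 × 570.0 = 175.90 mGal
Free-air anomaly = 981449.61 − 981393.61 + (175.90) = 231.90 mGal
Bouguer slab correction = 0.04193 × 2.55 × 570.0 = 60.95 mGal
Simple Bouguer anomaly = 231.90 − (60.95) = 170.95 mGal
Complete Bouguer anomaly = 170.95 + 4.04 = 174.99 mGal

175.0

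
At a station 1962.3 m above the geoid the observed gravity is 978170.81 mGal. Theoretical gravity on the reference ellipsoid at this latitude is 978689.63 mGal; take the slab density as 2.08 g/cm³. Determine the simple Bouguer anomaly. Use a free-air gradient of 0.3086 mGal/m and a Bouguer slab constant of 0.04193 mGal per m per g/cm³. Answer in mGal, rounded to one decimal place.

-84.4

Free-air correction = 0.3086 × 1962.3 = 605.57 mGal
Free-air anomaly = 978170.81 − 978689.63 + (605.57) = 86.75 mGal
Bouguer slab correction = 0.04193 × 2.08 × 1962.3 = 171.14 mGal
Simple Bouguer anomaly = 86.75 − (171.14) = -84.39 mGal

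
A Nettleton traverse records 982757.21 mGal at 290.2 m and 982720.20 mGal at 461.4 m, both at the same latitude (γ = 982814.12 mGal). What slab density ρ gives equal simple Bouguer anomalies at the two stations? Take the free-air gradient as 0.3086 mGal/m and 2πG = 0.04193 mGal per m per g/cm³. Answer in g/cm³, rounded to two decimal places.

2.20

Δg_obs = 982720.20 − 982757.21 = -37.01 mGal over Δh = 461.4 − 290.2 = 171.2 m
Equal Bouguer anomalies ⇒ Δg_obs + (0.3086 − 0.04193ρ)·Δh = 0
0.3086 − 0.04193ρ = −Δg_obs/Δh = 0.21618
ρ = (0.3086 − 0.21618) / 0.04193 = 2.20 g/cm³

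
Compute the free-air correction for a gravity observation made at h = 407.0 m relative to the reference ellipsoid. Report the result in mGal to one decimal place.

125.6

Free-air correction = 0.3086 × 407.0 = 125.6 mGal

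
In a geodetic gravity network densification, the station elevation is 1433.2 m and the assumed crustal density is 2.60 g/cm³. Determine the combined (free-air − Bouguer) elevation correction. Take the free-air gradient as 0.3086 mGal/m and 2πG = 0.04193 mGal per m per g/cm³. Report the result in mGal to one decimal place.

286.0

Combined gradient = 0.3086 − 0.04193 × 2.60 = 0.1995820 mGal/m
Combined elevation correction = 0.1995820 × 1433.2 = 286.0 mGal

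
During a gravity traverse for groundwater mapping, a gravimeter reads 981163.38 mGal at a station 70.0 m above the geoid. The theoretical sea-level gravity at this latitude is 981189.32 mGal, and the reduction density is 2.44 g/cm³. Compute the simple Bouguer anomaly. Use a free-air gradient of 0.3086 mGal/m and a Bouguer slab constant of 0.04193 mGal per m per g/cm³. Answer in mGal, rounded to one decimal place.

-11.5

Free-air correction = 0.3086 × 70.0 = 21.60 mGal
Free-air anomaly = 981163.38 − 981189.32 + (21.60) = -4.34 mGal
Bouguer slab correction = 0.04193 × 2.44 × 70.0 = 7.16 mGal
Simple Bouguer anomaly = -4.34 − (7.16) = -11.50 mGal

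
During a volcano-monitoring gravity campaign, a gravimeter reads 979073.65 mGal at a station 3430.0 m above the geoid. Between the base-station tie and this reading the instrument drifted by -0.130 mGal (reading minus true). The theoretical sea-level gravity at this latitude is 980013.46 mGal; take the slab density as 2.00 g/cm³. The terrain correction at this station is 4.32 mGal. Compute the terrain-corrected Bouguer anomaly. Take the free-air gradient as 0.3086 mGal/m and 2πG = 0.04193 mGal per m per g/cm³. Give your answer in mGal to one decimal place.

-164.5

Drift-corrected reading = 979073.65 − (-0.130) = 979073.780 mGal
Free-air correction = 0.3086 × 3430.0 = 1058.50 mGal
Free-air anomaly = 979073.780 − 980013.46 + (1058.50) = 118.820 mGal
Bouguer slab correction = 0.04193 × 2.00 × 3430.0 = 287.64 mGal
Simple Bouguer anomaly = 118.820 − (287.64) = -168.820 mGal
Complete Bouguer anomaly = -168.820 + 4.32 = -164.500 mGal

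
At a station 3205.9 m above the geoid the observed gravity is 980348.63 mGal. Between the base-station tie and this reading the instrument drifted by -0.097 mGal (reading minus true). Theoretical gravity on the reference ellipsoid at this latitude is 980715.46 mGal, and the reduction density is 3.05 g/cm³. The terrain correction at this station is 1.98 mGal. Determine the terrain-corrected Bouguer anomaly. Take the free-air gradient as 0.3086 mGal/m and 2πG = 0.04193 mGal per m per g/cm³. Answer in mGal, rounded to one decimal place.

Drift-corrected reading = 980348.63 − (-0.097) = 980348.727 mGal
Free-air correction = 0.3086 × 3205.9 = 989.34 mGal
Free-air anomaly = 980348.727 − 980715.46 + (989.34) = 622.607 mGal
Bouguer slab correction = 0.04193 × 3.05 × 3205.9 = 409.99 mGal
Simple Bouguer anomaly = 622.607 − (409.99) = 212.617 mGal
Complete Bouguer anomaly = 212.617 + 1.98 = 214.597 mGal

214.6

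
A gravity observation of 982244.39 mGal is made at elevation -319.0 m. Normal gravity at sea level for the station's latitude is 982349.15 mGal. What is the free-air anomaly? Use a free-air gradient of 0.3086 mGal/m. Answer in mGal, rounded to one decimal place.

-203.2

Free-air correction = 0.3086 × -319.0 = -98.44 mGal
Free-air anomaly = 982244.39 − 982349.15 + (-98.44) = -203.20 mGal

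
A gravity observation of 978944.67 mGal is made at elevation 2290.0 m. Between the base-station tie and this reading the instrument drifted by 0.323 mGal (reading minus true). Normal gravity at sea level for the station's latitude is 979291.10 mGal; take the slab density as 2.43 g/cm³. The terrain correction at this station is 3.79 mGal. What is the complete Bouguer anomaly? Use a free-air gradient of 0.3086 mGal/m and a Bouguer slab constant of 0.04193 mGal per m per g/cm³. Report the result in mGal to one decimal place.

130.4

Drift-corrected reading = 978944.67 − (0.323) = 978944.347 mGal
Free-air correction = 0.3086 × 2290.0 = 706.69 mGal
Free-air anomaly = 978944.347 − 979291.10 + (706.69) = 359.937 mGal
Bouguer slab correction = 0.04193 × 2.43 × 2290.0 = 233.33 mGal
Simple Bouguer anomaly = 359.937 − (233.33) = 126.607 mGal
Complete Bouguer anomaly = 126.607 + 3.79 = 130.397 mGal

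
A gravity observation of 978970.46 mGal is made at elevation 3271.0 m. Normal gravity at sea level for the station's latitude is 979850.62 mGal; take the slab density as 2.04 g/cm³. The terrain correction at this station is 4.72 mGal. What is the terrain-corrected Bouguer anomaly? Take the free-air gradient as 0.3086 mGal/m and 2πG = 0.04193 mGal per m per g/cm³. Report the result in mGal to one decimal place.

Free-air correction = 0.3086 × 3271.0 = 1009.43 mGal
Free-air anomaly = 978970.46 − 979850.62 + (1009.43) = 129.27 mGal
Bouguer slab correction = 0.04193 × 2.04 × 3271.0 = 279.79 mGal
Simple Bouguer anomaly = 129.27 − (279.79) = -150.52 mGal
Complete Bouguer anomaly = -150.52 + 4.72 = -145.80 mGal

-145.8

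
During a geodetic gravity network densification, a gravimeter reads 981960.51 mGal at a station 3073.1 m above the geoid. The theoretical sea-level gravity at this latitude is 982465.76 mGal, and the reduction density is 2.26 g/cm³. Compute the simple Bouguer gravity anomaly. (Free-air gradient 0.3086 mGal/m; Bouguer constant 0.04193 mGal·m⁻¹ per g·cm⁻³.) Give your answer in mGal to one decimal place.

151.9

Free-air correction = 0.3086 × 3073.1 = 948.36 mGal
Free-air anomaly = 981960.51 − 982465.76 + (948.36) = 443.11 mGal
Bouguer slab correction = 0.04193 × 2.26 × 3073.1 = 291.21 mGal
Simple Bouguer anomaly = 443.11 − (291.21) = 151.90 mGal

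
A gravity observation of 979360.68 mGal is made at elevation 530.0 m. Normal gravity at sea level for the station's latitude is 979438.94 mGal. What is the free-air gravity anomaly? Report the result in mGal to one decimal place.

85.3

Free-air correction = 0.3086 × 530.0 = 163.56 mGal
Free-air anomaly = 979360.68 − 979438.94 + (163.56) = 85.30 mGal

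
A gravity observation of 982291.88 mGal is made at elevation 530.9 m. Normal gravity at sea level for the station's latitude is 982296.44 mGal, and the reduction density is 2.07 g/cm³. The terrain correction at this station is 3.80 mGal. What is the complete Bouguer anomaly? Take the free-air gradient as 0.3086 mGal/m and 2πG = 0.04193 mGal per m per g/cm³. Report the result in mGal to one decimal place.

Free-air correction = 0.3086 × 530.9 = 163.84 mGal
Free-air anomaly = 982291.88 − 982296.44 + (163.84) = 159.28 mGal
Bouguer slab correction = 0.04193 × 2.07 × 530.9 = 46.08 mGal
Simple Bouguer anomaly = 159.28 − (46.08) = 113.20 mGal
Complete Bouguer anomaly = 113.20 + 3.80 = 117.00 mGal

117.0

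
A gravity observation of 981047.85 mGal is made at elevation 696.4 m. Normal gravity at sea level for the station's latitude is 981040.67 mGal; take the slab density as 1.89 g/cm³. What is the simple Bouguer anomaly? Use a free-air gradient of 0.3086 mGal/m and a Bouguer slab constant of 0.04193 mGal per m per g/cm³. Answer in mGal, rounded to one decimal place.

166.9

Free-air correction = 0.3086 × 696.4 = 214.91 mGal
Free-air anomaly = 981047.85 − 981040.67 + (214.91) = 222.09 mGal
Bouguer slab correction = 0.04193 × 1.89 × 696.4 = 55.19 mGal
Simple Bouguer anomaly = 222.09 − (55.19) = 166.90 mGal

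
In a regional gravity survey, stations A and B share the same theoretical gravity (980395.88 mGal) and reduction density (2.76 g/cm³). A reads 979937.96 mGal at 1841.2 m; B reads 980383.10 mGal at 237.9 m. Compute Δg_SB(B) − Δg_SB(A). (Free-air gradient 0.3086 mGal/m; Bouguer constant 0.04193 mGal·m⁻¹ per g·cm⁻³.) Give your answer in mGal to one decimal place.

135.9

Δg_SB(A) = 979937.96 − 980395.88 + 0.3086×1841.2 − 0.04193×2.76×1841.2 = -102.80 mGal
Δg_SB(B) = 980383.10 − 980395.88 + 0.3086×237.9 − 0.04193×2.76×237.9 = 33.10 mGal
Difference = 33.10 − (-102.80) = 135.90 mGal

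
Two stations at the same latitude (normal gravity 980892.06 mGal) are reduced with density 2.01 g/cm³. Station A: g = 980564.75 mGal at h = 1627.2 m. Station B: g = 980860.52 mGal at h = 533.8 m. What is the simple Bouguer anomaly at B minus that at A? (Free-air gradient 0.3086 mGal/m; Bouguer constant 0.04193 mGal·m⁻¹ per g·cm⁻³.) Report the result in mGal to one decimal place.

Δg_SB(A) = 980564.75 − 980892.06 + 0.3086×1627.2 − 0.04193×2.01×1627.2 = 37.70 mGal
Δg_SB(B) = 980860.52 − 980892.06 + 0.3086×533.8 − 0.04193×2.01×533.8 = 88.20 mGal
Difference = 88.20 − (37.70) = 50.50 mGal

50.5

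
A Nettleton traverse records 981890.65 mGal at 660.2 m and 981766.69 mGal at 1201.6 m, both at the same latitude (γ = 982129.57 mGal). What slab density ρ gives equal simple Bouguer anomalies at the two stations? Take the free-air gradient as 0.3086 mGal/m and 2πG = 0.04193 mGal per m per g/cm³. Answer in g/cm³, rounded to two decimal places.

Δg_obs = 981766.69 − 981890.65 = -123.96 mGal over Δh = 1201.6 − 660.2 = 541.4 m
Equal Bouguer anomalies ⇒ Δg_obs + (0.3086 − 0.04193ρ)·Δh = 0
0.3086 − 0.04193ρ = −Δg_obs/Δh = 0.22896
ρ = (0.3086 − 0.22896) / 0.04193 = 1.90 g/cm³

1.90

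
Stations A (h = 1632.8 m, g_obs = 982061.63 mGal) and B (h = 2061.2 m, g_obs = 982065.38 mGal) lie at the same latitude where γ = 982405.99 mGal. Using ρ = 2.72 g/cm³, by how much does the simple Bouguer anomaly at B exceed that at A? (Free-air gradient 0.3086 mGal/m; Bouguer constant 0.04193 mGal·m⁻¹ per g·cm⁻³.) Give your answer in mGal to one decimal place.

Δg_SB(A) = 982061.63 − 982405.99 + 0.3086×1632.8 − 0.04193×2.72×1632.8 = -26.70 mGal
Δg_SB(B) = 982065.38 − 982405.99 + 0.3086×2061.2 − 0.04193×2.72×2061.2 = 60.40 mGal
Difference = 60.40 − (-26.70) = 87.10 mGal

87.1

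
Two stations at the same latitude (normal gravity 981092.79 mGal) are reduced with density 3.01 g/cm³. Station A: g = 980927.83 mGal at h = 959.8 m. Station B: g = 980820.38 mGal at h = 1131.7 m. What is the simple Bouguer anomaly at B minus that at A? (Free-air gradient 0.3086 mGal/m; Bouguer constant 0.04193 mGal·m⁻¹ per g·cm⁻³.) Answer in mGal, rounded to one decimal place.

Δg_SB(A) = 980927.83 − 981092.79 + 0.3086×959.8 − 0.04193×3.01×959.8 = 10.10 mGal
Δg_SB(B) = 980820.38 − 981092.79 + 0.3086×1131.7 − 0.04193×3.01×1131.7 = -66.00 mGal
Difference = -66.00 − (10.10) = -76.10 mGal

-76.1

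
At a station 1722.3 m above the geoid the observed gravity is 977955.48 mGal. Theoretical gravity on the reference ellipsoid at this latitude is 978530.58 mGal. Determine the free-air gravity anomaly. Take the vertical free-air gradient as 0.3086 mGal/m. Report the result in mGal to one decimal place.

-43.6

Free-air correction = 0.3086 × 1722.3 = 531.50 mGal
Free-air anomaly = 977955.48 − 978530.58 + (531.50) = -43.60 mGal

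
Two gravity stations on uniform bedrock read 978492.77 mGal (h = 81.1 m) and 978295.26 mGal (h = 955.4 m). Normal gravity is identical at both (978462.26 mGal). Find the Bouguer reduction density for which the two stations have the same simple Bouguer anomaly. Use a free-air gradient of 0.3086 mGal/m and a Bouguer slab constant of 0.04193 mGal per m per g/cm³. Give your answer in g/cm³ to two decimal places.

Δg_obs = 978295.26 − 978492.77 = -197.51 mGal over Δh = 955.4 − 81.1 = 874.3 m
Equal Bouguer anomalies ⇒ Δg_obs + (0.3086 − 0.04193ρ)·Δh = 0
0.3086 − 0.04193ρ = −Δg_obs/Δh = 0.22591
ρ = (0.3086 − 0.22591) / 0.04193 = 1.97 g/cm³

1.97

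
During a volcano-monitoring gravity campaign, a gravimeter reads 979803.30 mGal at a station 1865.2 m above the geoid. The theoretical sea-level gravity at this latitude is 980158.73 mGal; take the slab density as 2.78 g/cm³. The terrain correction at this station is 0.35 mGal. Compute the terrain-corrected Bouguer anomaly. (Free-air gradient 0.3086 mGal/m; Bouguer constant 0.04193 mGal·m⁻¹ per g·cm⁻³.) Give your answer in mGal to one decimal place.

3.1

Free-air correction = 0.3086 × 1865.2 = 575.60 mGal
Free-air anomaly = 979803.30 − 980158.73 + (575.60) = 220.17 mGal
Bouguer slab correction = 0.04193 × 2.78 × 1865.2 = 217.42 mGal
Simple Bouguer anomaly = 220.17 − (217.42) = 2.75 mGal
Complete Bouguer anomaly = 2.75 + 0.35 = 3.10 mGal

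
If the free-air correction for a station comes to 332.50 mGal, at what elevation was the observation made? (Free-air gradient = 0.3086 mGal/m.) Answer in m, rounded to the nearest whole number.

h = 332.50 / 0.3086 = 1077.45 m

1077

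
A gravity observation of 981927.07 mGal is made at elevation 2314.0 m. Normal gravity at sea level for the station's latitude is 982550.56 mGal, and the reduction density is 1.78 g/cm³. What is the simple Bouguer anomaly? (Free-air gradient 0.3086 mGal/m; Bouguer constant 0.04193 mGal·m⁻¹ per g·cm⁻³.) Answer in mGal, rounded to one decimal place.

Free-air correction = 0.3086 × 2314.0 = 714.10 mGal
Free-air anomaly = 981927.07 − 982550.56 + (714.10) = 90.61 mGal
Bouguer slab correction = 0.04193 × 1.78 × 2314.0 = 172.71 mGal
Simple Bouguer anomaly = 90.61 − (172.71) = -82.10 mGal

-82.1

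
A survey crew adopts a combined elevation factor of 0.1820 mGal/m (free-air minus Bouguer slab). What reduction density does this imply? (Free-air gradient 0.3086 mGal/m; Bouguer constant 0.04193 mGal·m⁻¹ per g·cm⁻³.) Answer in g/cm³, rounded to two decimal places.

0.1820 = 0.3086 − 0.04193 × ρ
ρ = (0.3086 − 0.1820) / 0.04193 = 3.02 g/cm³

3.02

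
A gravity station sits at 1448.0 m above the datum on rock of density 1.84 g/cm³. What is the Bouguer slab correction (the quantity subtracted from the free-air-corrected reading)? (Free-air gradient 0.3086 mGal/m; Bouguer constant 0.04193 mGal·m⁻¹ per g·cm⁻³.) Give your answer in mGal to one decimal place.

Bouguer slab correction = 0.04193 × 1.84 × 1448.0 = 111.7 mGal

111.7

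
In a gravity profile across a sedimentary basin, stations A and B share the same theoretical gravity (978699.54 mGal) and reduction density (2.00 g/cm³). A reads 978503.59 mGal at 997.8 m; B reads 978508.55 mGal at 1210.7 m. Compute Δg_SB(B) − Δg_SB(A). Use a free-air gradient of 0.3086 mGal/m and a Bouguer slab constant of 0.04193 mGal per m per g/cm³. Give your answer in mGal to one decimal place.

Δg_SB(A) = 978503.59 − 978699.54 + 0.3086×997.8 − 0.04193×2.00×997.8 = 28.30 mGal
Δg_SB(B) = 978508.55 − 978699.54 + 0.3086×1210.7 − 0.04193×2.00×1210.7 = 81.10 mGal
Difference = 81.10 − (28.30) = 52.80 mGal

52.8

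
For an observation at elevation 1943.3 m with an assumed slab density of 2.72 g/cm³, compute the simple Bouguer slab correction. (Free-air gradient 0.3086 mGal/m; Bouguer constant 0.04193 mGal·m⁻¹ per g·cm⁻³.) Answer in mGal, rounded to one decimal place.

Bouguer slab correction = 0.04193 × 2.72 × 1943.3 = 221.6 mGal

221.6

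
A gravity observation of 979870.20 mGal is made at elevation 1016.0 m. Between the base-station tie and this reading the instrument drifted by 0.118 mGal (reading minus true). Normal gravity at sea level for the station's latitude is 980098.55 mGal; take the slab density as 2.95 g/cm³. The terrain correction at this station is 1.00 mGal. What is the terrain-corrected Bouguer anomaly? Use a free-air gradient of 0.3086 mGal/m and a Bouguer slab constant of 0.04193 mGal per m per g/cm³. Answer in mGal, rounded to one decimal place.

-39.6

Drift-corrected reading = 979870.20 − (0.118) = 979870.082 mGal
Free-air correction = 0.3086 × 1016.0 = 313.54 mGal
Free-air anomaly = 979870.082 − 980098.55 + (313.54) = 85.072 mGal
Bouguer slab correction = 0.04193 × 2.95 × 1016.0 = 125.67 mGal
Simple Bouguer anomaly = 85.072 − (125.67) = -40.598 mGal
Complete Bouguer anomaly = -40.598 + 1.00 = -39.598 mGal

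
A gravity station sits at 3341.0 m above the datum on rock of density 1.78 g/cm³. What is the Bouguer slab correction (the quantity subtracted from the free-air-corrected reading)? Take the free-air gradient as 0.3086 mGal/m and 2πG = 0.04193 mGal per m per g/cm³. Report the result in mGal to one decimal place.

249.4

Bouguer slab correction = 0.04193 × 1.78 × 3341.0 = 249.4 mGal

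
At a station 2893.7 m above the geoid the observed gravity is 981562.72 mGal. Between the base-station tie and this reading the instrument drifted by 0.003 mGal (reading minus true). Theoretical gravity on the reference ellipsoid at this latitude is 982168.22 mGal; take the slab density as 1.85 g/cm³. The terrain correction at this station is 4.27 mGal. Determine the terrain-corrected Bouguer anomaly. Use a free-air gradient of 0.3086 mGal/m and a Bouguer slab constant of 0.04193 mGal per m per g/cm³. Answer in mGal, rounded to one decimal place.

67.3

Drift-corrected reading = 981562.72 − (0.003) = 981562.717 mGal
Free-air correction = 0.3086 × 2893.7 = 893.00 mGal
Free-air anomaly = 981562.717 − 982168.22 + (893.00) = 287.497 mGal
Bouguer slab correction = 0.04193 × 1.85 × 2893.7 = 224.47 mGal
Simple Bouguer anomaly = 287.497 − (224.47) = 63.027 mGal
Complete Bouguer anomaly = 63.027 + 4.27 = 67.297 mGal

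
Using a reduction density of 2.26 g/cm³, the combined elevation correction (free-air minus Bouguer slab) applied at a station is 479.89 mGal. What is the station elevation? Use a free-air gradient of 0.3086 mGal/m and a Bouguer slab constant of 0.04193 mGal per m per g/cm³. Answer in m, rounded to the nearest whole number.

Combined gradient = 0.3086 − 0.04193 × 2.26 = 0.2138382 mGal/m
h = 479.89 / 0.2138382 = 2244.17 m

2244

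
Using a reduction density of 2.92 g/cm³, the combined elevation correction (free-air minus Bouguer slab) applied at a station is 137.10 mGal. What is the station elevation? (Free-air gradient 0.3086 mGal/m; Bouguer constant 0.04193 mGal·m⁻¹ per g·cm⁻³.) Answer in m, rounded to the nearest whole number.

Combined gradient = 0.3086 − 0.04193 × 2.92 = 0.1861644 mGal/m
h = 137.10 / 0.1861644 = 736.45 m

736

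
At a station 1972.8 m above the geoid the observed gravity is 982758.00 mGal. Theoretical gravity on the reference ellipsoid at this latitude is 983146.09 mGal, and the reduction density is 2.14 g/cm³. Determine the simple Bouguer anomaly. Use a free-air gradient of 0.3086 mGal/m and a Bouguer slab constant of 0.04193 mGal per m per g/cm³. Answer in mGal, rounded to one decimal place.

43.7

Free-air correction = 0.3086 × 1972.8 = 608.81 mGal
Free-air anomaly = 982758.00 − 983146.09 + (608.81) = 220.72 mGal
Bouguer slab correction = 0.04193 × 2.14 × 1972.8 = 177.02 mGal
Simple Bouguer anomaly = 220.72 − (177.02) = 43.70 mGal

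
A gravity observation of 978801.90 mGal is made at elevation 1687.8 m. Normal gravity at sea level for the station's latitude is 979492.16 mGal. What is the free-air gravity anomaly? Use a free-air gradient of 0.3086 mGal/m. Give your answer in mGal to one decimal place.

Free-air correction = 0.3086 × 1687.8 = 520.86 mGal
Free-air anomaly = 978801.90 − 979492.16 + (520.86) = -169.40 mGal

-169.4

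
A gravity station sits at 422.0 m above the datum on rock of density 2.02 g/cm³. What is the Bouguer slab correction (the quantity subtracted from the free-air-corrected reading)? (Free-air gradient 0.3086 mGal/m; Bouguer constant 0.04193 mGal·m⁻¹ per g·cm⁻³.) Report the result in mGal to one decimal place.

Bouguer slab correction = 0.04193 × 2.02 × 422.0 = 35.7 mGal

35.7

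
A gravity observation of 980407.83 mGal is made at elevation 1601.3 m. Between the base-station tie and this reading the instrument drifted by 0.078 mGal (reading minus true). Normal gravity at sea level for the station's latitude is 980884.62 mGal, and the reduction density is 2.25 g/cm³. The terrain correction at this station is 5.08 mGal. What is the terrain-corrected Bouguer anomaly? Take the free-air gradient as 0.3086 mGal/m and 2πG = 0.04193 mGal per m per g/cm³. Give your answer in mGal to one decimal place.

-128.7

Drift-corrected reading = 980407.83 − (0.078) = 980407.752 mGal
Free-air correction = 0.3086 × 1601.3 = 494.16 mGal
Free-air anomaly = 980407.752 − 980884.62 + (494.16) = 17.292 mGal
Bouguer slab correction = 0.04193 × 2.25 × 1601.3 = 151.07 mGal
Simple Bouguer anomaly = 17.292 − (151.07) = -133.778 mGal
Complete Bouguer anomaly = -133.778 + 5.08 = -128.698 mGal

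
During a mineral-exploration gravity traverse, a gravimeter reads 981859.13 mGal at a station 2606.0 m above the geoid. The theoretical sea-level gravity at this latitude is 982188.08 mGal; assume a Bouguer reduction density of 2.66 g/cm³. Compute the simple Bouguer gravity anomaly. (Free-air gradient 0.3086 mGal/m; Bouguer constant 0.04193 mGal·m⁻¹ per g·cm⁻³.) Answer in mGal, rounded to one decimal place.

Free-air correction = 0.3086 × 2606.0 = 804.21 mGal
Free-air anomaly = 981859.13 − 982188.08 + (804.21) = 475.26 mGal
Bouguer slab correction = 0.04193 × 2.66 × 2606.0 = 290.66 mGal
Simple Bouguer anomaly = 475.26 − (290.66) = 184.60 mGal

184.6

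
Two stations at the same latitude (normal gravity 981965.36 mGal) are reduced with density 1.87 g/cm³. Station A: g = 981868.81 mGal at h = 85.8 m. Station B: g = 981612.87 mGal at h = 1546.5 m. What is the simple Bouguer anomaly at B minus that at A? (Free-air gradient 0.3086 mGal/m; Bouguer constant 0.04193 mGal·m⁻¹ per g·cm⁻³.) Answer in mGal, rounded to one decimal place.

Δg_SB(A) = 981868.81 − 981965.36 + 0.3086×85.8 − 0.04193×1.87×85.8 = -76.80 mGal
Δg_SB(B) = 981612.87 − 981965.36 + 0.3086×1546.5 − 0.04193×1.87×1546.5 = 3.50 mGal
Difference = 3.50 − (-76.80) = 80.30 mGal

80.3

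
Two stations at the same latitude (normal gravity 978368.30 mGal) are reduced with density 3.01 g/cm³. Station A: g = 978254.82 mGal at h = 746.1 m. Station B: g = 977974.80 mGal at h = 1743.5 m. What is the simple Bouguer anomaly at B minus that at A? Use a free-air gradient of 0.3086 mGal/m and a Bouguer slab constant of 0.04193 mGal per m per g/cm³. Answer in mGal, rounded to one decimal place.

-98.1

Δg_SB(A) = 978254.82 − 978368.30 + 0.3086×746.1 − 0.04193×3.01×746.1 = 22.60 mGal
Δg_SB(B) = 977974.80 − 978368.30 + 0.3086×1743.5 − 0.04193×3.01×1743.5 = -75.50 mGal
Difference = -75.50 − (22.60) = -98.10 mGal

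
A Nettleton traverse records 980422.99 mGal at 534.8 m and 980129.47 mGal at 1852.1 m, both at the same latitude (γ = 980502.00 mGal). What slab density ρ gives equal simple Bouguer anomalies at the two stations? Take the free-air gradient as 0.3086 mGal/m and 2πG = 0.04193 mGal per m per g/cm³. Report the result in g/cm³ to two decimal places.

2.05

Δg_obs = 980129.47 − 980422.99 = -293.52 mGal over Δh = 1852.1 − 534.8 = 1317.3 m
Equal Bouguer anomalies ⇒ Δg_obs + (0.3086 − 0.04193ρ)·Δh = 0
0.3086 − 0.04193ρ = −Δg_obs/Δh = 0.22282
ρ = (0.3086 − 0.22282) / 0.04193 = 2.05 g/cm³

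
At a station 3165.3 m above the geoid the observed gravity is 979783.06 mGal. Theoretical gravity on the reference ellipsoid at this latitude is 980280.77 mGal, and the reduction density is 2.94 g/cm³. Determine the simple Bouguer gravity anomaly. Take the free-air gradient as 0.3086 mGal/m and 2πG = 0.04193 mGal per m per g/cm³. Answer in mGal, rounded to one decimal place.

88.9

Free-air correction = 0.3086 × 3165.3 = 976.81 mGal
Free-air anomaly = 979783.06 − 980280.77 + (976.81) = 479.10 mGal
Bouguer slab correction = 0.04193 × 2.94 × 3165.3 = 390.20 mGal
Simple Bouguer anomaly = 479.10 − (390.20) = 88.90 mGal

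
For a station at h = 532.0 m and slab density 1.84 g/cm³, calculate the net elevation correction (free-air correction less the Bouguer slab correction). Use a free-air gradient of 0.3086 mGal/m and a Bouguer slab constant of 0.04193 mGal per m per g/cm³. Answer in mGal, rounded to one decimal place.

123.1

Combined gradient = 0.3086 − 0.04193 × 1.84 = 0.2314488 mGal/m
Combined elevation correction = 0.2314488 × 532.0 = 123.1 mGal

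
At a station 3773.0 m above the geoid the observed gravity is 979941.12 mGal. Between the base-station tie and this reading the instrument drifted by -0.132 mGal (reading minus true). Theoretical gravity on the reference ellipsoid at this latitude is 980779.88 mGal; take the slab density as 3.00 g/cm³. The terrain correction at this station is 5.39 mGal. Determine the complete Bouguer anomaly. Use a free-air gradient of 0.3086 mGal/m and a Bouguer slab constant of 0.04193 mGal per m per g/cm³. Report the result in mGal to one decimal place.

Drift-corrected reading = 979941.12 − (-0.132) = 979941.252 mGal
Free-air correction = 0.3086 × 3773.0 = 1164.35 mGal
Free-air anomaly = 979941.252 − 980779.88 + (1164.35) = 325.722 mGal
Bouguer slab correction = 0.04193 × 3.00 × 3773.0 = 474.61 mGal
Simple Bouguer anomaly = 325.722 − (474.61) = -148.888 mGal
Complete Bouguer anomaly = -148.888 + 5.39 = -143.498 mGal

-143.5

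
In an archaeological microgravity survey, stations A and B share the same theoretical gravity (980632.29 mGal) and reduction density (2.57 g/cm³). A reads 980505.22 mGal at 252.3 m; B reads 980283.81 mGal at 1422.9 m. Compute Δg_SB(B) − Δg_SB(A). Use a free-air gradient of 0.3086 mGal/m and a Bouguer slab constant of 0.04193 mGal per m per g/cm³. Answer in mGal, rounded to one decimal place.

Δg_SB(A) = 980505.22 − 980632.29 + 0.3086×252.3 − 0.04193×2.57×252.3 = -76.40 mGal
Δg_SB(B) = 980283.81 − 980632.29 + 0.3086×1422.9 − 0.04193×2.57×1422.9 = -62.70 mGal
Difference = -62.70 − (-76.40) = 13.70 mGal

13.7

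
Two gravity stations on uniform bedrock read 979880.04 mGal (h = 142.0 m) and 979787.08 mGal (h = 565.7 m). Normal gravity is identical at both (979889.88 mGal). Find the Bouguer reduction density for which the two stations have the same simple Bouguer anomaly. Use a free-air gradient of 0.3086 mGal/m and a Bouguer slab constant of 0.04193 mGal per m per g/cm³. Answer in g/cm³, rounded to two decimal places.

Δg_obs = 979787.08 − 979880.04 = -92.96 mGal over Δh = 565.7 − 142.0 = 423.7 m
Equal Bouguer anomalies ⇒ Δg_obs + (0.3086 − 0.04193ρ)·Δh = 0
0.3086 − 0.04193ρ = −Δg_obs/Δh = 0.21940
ρ = (0.3086 − 0.21940) / 0.04193 = 2.13 g/cm³

2.13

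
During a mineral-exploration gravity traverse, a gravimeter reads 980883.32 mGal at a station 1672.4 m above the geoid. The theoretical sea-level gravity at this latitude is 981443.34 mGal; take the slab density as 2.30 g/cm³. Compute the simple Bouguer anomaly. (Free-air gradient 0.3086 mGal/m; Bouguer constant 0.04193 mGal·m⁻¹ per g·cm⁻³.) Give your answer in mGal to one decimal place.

Free-air correction = 0.3086 × 1672.4 = 516.10 mGal
Free-air anomaly = 980883.32 − 981443.34 + (516.10) = -43.92 mGal
Bouguer slab correction = 0.04193 × 2.30 × 1672.4 = 161.28 mGal
Simple Bouguer anomaly = -43.92 − (161.28) = -205.20 mGal

-205.2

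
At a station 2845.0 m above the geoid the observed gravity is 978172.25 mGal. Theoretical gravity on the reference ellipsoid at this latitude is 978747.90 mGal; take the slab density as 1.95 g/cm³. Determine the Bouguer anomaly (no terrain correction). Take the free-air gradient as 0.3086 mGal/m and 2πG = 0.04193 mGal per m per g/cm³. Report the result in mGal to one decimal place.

69.7

Free-air correction = 0.3086 × 2845.0 = 877.97 mGal
Free-air anomaly = 978172.25 − 978747.90 + (877.97) = 302.32 mGal
Bouguer slab correction = 0.04193 × 1.95 × 2845.0 = 232.62 mGal
Simple Bouguer anomaly = 302.32 − (232.62) = 69.70 mGal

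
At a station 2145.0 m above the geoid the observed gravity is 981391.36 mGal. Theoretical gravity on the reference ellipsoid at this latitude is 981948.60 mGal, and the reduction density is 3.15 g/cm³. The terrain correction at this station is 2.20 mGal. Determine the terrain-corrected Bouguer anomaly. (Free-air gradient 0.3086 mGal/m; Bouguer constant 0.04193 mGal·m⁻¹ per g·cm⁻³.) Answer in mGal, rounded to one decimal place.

-176.4

Free-air correction = 0.3086 × 2145.0 = 661.95 mGal
Free-air anomaly = 981391.36 − 981948.60 + (661.95) = 104.71 mGal
Bouguer slab correction = 0.04193 × 3.15 × 2145.0 = 283.31 mGal
Simple Bouguer anomaly = 104.71 − (283.31) = -178.60 mGal
Complete Bouguer anomaly = -178.60 + 2.20 = -176.40 mGal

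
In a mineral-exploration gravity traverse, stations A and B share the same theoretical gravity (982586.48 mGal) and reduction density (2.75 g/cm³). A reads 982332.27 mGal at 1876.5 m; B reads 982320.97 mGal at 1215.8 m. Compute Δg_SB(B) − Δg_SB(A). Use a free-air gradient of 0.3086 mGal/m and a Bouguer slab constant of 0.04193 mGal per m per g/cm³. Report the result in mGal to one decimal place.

Δg_SB(A) = 982332.27 − 982586.48 + 0.3086×1876.5 − 0.04193×2.75×1876.5 = 108.50 mGal
Δg_SB(B) = 982320.97 − 982586.48 + 0.3086×1215.8 − 0.04193×2.75×1215.8 = -30.50 mGal
Difference = -30.50 − (108.50) = -139.00 mGal

-139.0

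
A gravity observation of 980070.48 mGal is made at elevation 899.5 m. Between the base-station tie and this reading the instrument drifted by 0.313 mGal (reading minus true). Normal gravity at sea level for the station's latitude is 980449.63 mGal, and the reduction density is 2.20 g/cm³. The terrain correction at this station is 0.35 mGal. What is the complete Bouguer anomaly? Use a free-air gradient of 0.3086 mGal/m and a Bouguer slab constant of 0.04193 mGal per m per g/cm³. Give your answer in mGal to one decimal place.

Drift-corrected reading = 980070.48 − (0.313) = 980070.167 mGal
Free-air correction = 0.3086 × 899.5 = 277.59 mGal
Free-air anomaly = 980070.167 − 980449.63 + (277.59) = -101.873 mGal
Bouguer slab correction = 0.04193 × 2.20 × 899.5 = 82.98 mGal
Simple Bouguer anomaly = -101.873 − (82.98) = -184.853 mGal
Complete Bouguer anomaly = -184.853 + 0.35 = -184.503 mGal

-184.5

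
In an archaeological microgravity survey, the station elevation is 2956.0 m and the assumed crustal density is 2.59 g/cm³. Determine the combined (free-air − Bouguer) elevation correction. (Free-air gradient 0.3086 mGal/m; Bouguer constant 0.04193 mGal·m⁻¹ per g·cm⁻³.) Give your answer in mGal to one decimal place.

Combined gradient = 0.3086 − 0.04193 × 2.59 = 0.2000013 mGal/m
Combined elevation correction = 0.2000013 × 2956.0 = 591.2 mGal

591.2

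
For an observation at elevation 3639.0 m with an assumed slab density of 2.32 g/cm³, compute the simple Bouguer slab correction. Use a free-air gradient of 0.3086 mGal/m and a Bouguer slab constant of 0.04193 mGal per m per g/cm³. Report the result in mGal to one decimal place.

Bouguer slab correction = 0.04193 × 2.32 × 3639.0 = 354.0 mGal

354.0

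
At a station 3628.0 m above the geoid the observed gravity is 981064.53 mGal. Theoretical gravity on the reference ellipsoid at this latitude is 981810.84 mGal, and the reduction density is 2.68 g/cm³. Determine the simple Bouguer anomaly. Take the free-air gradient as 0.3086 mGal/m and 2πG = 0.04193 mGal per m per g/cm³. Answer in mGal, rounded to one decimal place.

-34.4

Free-air correction = 0.3086 × 3628.0 = 1119.60 mGal
Free-air anomaly = 981064.53 − 981810.84 + (1119.60) = 373.29 mGal
Bouguer slab correction = 0.04193 × 2.68 × 3628.0 = 407.69 mGal
Simple Bouguer anomaly = 373.29 − (407.69) = -34.40 mGal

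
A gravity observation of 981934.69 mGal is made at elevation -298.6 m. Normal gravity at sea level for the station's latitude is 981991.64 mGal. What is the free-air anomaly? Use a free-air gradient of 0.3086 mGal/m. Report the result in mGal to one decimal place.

Free-air correction = 0.3086 × -298.6 = -92.15 mGal
Free-air anomaly = 981934.69 − 981991.64 + (-92.15) = -149.10 mGal

-149.1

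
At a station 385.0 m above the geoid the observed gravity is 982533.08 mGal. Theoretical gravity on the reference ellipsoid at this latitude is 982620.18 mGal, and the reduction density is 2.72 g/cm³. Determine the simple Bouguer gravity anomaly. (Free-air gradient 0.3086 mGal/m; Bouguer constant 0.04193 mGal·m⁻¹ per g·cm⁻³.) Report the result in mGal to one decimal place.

-12.2

Free-air correction = 0.3086 × 385.0 = 118.81 mGal
Free-air anomaly = 982533.08 − 982620.18 + (118.81) = 31.71 mGal
Bouguer slab correction = 0.04193 × 2.72 × 385.0 = 43.91 mGal
Simple Bouguer anomaly = 31.71 − (43.91) = -12.20 mGal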